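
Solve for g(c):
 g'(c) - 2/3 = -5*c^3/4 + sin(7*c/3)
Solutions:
 g(c) = C1 - 5*c^4/16 + 2*c/3 - 3*cos(7*c/3)/7


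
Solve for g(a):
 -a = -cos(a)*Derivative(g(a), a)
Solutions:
 g(a) = C1 + Integral(a/cos(a), a)


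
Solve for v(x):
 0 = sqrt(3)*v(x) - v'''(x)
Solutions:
 v(x) = C3*exp(3^(1/6)*x) + (C1*sin(3^(2/3)*x/2) + C2*cos(3^(2/3)*x/2))*exp(-3^(1/6)*x/2)


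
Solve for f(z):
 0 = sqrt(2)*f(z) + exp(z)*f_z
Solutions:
 f(z) = C1*exp(sqrt(2)*exp(-z))


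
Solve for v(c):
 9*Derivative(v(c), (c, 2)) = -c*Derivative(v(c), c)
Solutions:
 v(c) = C1 + C2*erf(sqrt(2)*c/6)


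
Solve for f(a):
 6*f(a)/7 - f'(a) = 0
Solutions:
 f(a) = C1*exp(6*a/7)


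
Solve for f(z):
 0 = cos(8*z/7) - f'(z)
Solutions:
 f(z) = C1 + 7*sin(8*z/7)/8


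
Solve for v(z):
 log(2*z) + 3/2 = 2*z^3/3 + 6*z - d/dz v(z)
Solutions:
 v(z) = C1 + z^4/6 + 3*z^2 - z*log(z) - z*log(2) - z/2


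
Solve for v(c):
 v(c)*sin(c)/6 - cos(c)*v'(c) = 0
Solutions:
 v(c) = C1/cos(c)^(1/6)


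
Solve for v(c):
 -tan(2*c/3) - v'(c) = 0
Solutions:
 v(c) = C1 + 3*log(cos(2*c/3))/2


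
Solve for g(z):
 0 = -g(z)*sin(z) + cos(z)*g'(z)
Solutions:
 g(z) = C1/cos(z)


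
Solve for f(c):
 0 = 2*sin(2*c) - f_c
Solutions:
 f(c) = C1 - cos(2*c)


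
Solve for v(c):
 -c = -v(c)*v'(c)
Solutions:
 v(c) = -sqrt(C1 + c^2)
 v(c) = sqrt(C1 + c^2)


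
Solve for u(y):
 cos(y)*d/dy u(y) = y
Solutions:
 u(y) = C1 + Integral(y/cos(y), y)


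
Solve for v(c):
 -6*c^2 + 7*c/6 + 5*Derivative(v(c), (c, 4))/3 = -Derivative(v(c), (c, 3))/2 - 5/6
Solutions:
 v(c) = C1 + C2*c + C3*c^2 + C4*exp(-3*c/10) + c^5/5 - 247*c^4/72 + 2455*c^3/54


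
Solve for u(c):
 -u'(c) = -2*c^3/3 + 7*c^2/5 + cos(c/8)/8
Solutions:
 u(c) = C1 + c^4/6 - 7*c^3/15 - sin(c/8)


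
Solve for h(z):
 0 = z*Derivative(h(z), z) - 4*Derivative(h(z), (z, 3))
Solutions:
 h(z) = C1 + Integral(C2*airyai(2^(1/3)*z/2) + C3*airybi(2^(1/3)*z/2), z)


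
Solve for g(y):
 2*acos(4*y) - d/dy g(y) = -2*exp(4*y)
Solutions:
 g(y) = C1 + 2*y*acos(4*y) - sqrt(1 - 16*y^2)/2 + exp(4*y)/2


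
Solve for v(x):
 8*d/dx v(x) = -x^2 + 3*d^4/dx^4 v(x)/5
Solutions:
 v(x) = C1 + C4*exp(2*3^(2/3)*5^(1/3)*x/3) - x^3/24 + (C2*sin(3^(1/6)*5^(1/3)*x) + C3*cos(3^(1/6)*5^(1/3)*x))*exp(-3^(2/3)*5^(1/3)*x/3)


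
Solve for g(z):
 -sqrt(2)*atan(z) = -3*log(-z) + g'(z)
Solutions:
 g(z) = C1 + 3*z*log(-z) - 3*z - sqrt(2)*(z*atan(z) - log(z^2 + 1)/2)


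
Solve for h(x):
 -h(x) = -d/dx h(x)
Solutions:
 h(x) = C1*exp(x)


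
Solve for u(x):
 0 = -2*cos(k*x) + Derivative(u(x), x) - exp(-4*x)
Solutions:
 u(x) = C1 - exp(-4*x)/4 + 2*sin(k*x)/k


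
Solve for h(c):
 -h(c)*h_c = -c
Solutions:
 h(c) = -sqrt(C1 + c^2)
 h(c) = sqrt(C1 + c^2)


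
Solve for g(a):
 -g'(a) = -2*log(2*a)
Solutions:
 g(a) = C1 + 2*a*log(a) - 2*a + a*log(4)


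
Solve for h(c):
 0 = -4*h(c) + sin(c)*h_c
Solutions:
 h(c) = C1*(cos(c)^2 - 2*cos(c) + 1)/(cos(c)^2 + 2*cos(c) + 1)


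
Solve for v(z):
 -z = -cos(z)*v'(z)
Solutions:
 v(z) = C1 + Integral(z/cos(z), z)


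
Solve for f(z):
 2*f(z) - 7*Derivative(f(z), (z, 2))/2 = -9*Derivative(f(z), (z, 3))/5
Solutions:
 f(z) = C1*exp(z*(245*5^(2/3)/(108*sqrt(519) + 8921)^(1/3) + 5^(1/3)*(108*sqrt(519) + 8921)^(1/3) + 70)/108)*sin(sqrt(3)*5^(1/3)*z*(-(108*sqrt(519) + 8921)^(1/3) + 245*5^(1/3)/(108*sqrt(519) + 8921)^(1/3))/108) + C2*exp(z*(245*5^(2/3)/(108*sqrt(519) + 8921)^(1/3) + 5^(1/3)*(108*sqrt(519) + 8921)^(1/3) + 70)/108)*cos(sqrt(3)*5^(1/3)*z*(-(108*sqrt(519) + 8921)^(1/3) + 245*5^(1/3)/(108*sqrt(519) + 8921)^(1/3))/108) + C3*exp(z*(-5^(1/3)*(108*sqrt(519) + 8921)^(1/3) - 245*5^(2/3)/(108*sqrt(519) + 8921)^(1/3) + 35)/54)


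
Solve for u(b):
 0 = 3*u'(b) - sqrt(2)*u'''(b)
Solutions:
 u(b) = C1 + C2*exp(-2^(3/4)*sqrt(3)*b/2) + C3*exp(2^(3/4)*sqrt(3)*b/2)


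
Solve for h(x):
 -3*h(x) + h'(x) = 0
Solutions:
 h(x) = C1*exp(3*x)


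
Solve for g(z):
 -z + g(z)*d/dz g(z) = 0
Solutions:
 g(z) = -sqrt(C1 + z^2)
 g(z) = sqrt(C1 + z^2)


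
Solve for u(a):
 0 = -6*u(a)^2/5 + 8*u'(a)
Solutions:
 u(a) = -20/(C1 + 3*a)


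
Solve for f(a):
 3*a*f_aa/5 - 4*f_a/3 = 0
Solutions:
 f(a) = C1 + C2*a^(29/9)


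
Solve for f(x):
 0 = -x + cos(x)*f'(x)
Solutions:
 f(x) = C1 + Integral(x/cos(x), x)


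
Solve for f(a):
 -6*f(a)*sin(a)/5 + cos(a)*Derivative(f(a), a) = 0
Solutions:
 f(a) = C1/cos(a)^(6/5)


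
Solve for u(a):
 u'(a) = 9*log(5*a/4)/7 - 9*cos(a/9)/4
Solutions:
 u(a) = C1 + 9*a*log(a)/7 - 18*a*log(2)/7 - 9*a/7 + 9*a*log(5)/7 - 81*sin(a/9)/4


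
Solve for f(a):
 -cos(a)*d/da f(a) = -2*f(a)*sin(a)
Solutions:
 f(a) = C1/cos(a)^2


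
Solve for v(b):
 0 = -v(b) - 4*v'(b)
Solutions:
 v(b) = C1*exp(-b/4)


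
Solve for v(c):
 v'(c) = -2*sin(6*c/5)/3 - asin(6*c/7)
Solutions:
 v(c) = C1 - c*asin(6*c/7) - sqrt(49 - 36*c^2)/6 + 5*cos(6*c/5)/9


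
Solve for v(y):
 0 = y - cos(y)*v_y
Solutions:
 v(y) = C1 + Integral(y/cos(y), y)


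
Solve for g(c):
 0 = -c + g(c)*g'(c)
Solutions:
 g(c) = -sqrt(C1 + c^2)
 g(c) = sqrt(C1 + c^2)


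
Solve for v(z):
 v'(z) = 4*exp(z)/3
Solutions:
 v(z) = C1 + 4*exp(z)/3


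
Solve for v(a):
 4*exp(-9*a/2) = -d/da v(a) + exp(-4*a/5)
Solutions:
 v(a) = C1 + 8*exp(-9*a/2)/9 - 5*exp(-4*a/5)/4


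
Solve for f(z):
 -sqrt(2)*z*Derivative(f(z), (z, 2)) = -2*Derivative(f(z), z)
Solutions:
 f(z) = C1 + C2*z^(1 + sqrt(2))


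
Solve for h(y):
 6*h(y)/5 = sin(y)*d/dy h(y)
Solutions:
 h(y) = C1*(cos(y) - 1)^(3/5)/(cos(y) + 1)^(3/5)


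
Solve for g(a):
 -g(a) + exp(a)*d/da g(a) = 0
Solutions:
 g(a) = C1*exp(-exp(-a))


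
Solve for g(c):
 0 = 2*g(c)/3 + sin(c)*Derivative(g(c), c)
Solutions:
 g(c) = C1*(cos(c) + 1)^(1/3)/(cos(c) - 1)^(1/3)


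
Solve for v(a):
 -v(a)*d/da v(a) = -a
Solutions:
 v(a) = -sqrt(C1 + a^2)
 v(a) = sqrt(C1 + a^2)


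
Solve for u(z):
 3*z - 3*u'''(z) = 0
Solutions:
 u(z) = C1 + C2*z + C3*z^2 + z^4/24


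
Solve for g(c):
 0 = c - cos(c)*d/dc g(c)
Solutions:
 g(c) = C1 + Integral(c/cos(c), c)


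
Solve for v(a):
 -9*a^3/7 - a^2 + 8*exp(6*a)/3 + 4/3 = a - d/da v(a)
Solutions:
 v(a) = C1 + 9*a^4/28 + a^3/3 + a^2/2 - 4*a/3 - 4*exp(6*a)/9


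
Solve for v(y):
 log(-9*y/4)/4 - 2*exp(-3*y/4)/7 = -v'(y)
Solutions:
 v(y) = C1 - y*log(-y)/4 + y*(-2*log(3) + 1 + 2*log(2))/4 - 8*exp(-3*y/4)/21


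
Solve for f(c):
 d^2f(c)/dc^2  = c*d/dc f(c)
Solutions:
 f(c) = C1 + C2*erfi(sqrt(2)*c/2)


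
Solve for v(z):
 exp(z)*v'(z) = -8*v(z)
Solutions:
 v(z) = C1*exp(8*exp(-z))


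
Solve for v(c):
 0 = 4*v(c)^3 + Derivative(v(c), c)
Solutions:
 v(c) = -sqrt(2)*sqrt(-1/(C1 - 4*c))/2
 v(c) = sqrt(2)*sqrt(-1/(C1 - 4*c))/2


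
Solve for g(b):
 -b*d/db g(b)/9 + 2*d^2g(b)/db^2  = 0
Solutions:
 g(b) = C1 + C2*erfi(b/6)


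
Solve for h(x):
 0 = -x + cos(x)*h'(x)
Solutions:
 h(x) = C1 + Integral(x/cos(x), x)


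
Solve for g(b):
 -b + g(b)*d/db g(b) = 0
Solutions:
 g(b) = -sqrt(C1 + b^2)
 g(b) = sqrt(C1 + b^2)


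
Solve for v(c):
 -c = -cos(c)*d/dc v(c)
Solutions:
 v(c) = C1 + Integral(c/cos(c), c)


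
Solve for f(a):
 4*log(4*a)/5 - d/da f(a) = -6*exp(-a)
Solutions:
 f(a) = C1 + 4*a*log(a)/5 + 4*a*(-1 + 2*log(2))/5 - 6*exp(-a)


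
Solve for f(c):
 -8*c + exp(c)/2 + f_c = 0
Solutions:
 f(c) = C1 + 4*c^2 - exp(c)/2


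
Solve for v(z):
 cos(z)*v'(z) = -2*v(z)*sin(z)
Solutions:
 v(z) = C1*cos(z)^2


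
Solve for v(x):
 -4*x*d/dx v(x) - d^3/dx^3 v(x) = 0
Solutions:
 v(x) = C1 + Integral(C2*airyai(-2^(2/3)*x) + C3*airybi(-2^(2/3)*x), x)


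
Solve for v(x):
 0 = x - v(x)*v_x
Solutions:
 v(x) = -sqrt(C1 + x^2)
 v(x) = sqrt(C1 + x^2)


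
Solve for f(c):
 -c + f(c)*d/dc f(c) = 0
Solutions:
 f(c) = -sqrt(C1 + c^2)
 f(c) = sqrt(C1 + c^2)


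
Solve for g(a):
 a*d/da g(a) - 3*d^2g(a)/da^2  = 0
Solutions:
 g(a) = C1 + C2*erfi(sqrt(6)*a/6)


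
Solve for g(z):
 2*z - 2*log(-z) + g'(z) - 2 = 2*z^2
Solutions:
 g(z) = C1 + 2*z^3/3 - z^2 + 2*z*log(-z)


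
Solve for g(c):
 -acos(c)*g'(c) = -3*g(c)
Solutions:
 g(c) = C1*exp(3*Integral(1/acos(c), c))


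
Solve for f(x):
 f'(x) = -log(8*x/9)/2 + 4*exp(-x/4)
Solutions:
 f(x) = C1 - x*log(x)/2 + x*(-3*log(2)/2 + 1/2 + log(3)) - 16*exp(-x/4)


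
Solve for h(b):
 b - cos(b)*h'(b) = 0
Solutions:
 h(b) = C1 + Integral(b/cos(b), b)


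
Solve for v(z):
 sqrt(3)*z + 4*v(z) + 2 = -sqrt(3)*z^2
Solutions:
 v(z) = -sqrt(3)*z^2/4 - sqrt(3)*z/4 - 1/2


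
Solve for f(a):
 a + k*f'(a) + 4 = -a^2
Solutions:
 f(a) = C1 - a^3/(3*k) - a^2/(2*k) - 4*a/k


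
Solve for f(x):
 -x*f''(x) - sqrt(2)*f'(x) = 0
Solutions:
 f(x) = C1 + C2*x^(1 - sqrt(2))


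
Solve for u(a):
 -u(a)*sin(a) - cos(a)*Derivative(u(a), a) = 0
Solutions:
 u(a) = C1*cos(a)


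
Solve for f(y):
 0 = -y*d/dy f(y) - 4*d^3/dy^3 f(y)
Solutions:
 f(y) = C1 + Integral(C2*airyai(-2^(1/3)*y/2) + C3*airybi(-2^(1/3)*y/2), y)


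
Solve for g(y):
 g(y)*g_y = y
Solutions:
 g(y) = -sqrt(C1 + y^2)
 g(y) = sqrt(C1 + y^2)


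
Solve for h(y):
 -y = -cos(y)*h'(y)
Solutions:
 h(y) = C1 + Integral(y/cos(y), y)


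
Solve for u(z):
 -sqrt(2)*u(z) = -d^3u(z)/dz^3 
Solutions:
 u(z) = C3*exp(2^(1/6)*z) + (C1*sin(2^(1/6)*sqrt(3)*z/2) + C2*cos(2^(1/6)*sqrt(3)*z/2))*exp(-2^(1/6)*z/2)


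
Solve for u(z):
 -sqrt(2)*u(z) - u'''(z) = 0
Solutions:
 u(z) = C3*exp(-2^(1/6)*z) + (C1*sin(2^(1/6)*sqrt(3)*z/2) + C2*cos(2^(1/6)*sqrt(3)*z/2))*exp(2^(1/6)*z/2)


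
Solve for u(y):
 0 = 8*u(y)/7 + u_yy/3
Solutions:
 u(y) = C1*sin(2*sqrt(42)*y/7) + C2*cos(2*sqrt(42)*y/7)


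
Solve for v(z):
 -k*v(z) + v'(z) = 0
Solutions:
 v(z) = C1*exp(k*z)


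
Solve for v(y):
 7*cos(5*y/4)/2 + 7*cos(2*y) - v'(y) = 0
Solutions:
 v(y) = C1 + 14*sin(5*y/4)/5 + 7*sin(2*y)/2


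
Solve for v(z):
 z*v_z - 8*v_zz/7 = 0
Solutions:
 v(z) = C1 + C2*erfi(sqrt(7)*z/4)


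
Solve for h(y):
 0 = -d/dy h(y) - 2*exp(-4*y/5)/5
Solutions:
 h(y) = C1 + exp(-4*y/5)/2


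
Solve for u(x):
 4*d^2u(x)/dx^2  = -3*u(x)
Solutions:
 u(x) = C1*sin(sqrt(3)*x/2) + C2*cos(sqrt(3)*x/2)


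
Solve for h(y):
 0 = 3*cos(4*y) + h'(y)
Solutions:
 h(y) = C1 - 3*sin(4*y)/4


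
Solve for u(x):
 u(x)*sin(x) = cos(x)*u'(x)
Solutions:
 u(x) = C1/cos(x)


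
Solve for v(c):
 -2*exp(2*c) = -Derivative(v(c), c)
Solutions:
 v(c) = C1 + exp(2*c)


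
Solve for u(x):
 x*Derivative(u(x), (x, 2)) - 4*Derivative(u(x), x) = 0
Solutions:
 u(x) = C1 + C2*x^5


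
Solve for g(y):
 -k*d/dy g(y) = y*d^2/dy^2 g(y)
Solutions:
 g(y) = C1 + y^(1 - re(k))*(C2*sin(log(y)*Abs(im(k))) + C3*cos(log(y)*im(k)))


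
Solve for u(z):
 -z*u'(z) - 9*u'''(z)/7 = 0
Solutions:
 u(z) = C1 + Integral(C2*airyai(-21^(1/3)*z/3) + C3*airybi(-21^(1/3)*z/3), z)


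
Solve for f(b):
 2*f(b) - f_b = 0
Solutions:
 f(b) = C1*exp(2*b)


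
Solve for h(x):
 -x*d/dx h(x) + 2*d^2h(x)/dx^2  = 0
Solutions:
 h(x) = C1 + C2*erfi(x/2)


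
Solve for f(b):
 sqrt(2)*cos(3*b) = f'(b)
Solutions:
 f(b) = C1 + sqrt(2)*sin(3*b)/3


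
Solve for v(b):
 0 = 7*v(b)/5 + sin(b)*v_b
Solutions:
 v(b) = C1*(cos(b) + 1)^(7/10)/(cos(b) - 1)^(7/10)


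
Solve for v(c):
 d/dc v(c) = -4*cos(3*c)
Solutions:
 v(c) = C1 - 4*sin(3*c)/3


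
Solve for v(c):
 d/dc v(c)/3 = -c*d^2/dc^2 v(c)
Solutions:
 v(c) = C1 + C2*c^(2/3)


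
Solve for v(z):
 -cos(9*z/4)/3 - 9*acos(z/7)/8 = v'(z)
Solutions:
 v(z) = C1 - 9*z*acos(z/7)/8 + 9*sqrt(49 - z^2)/8 - 4*sin(9*z/4)/27


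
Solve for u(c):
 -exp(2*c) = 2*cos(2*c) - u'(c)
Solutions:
 u(c) = C1 + exp(2*c)/2 + sin(2*c)


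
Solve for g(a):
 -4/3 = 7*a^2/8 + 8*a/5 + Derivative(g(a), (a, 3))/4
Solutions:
 g(a) = C1 + C2*a + C3*a^2 - 7*a^5/120 - 4*a^4/15 - 8*a^3/9


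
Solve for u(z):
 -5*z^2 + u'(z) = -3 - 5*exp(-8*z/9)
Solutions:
 u(z) = C1 + 5*z^3/3 - 3*z + 45*exp(-8*z/9)/8


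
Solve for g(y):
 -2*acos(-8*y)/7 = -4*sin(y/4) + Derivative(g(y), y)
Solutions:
 g(y) = C1 - 2*y*acos(-8*y)/7 - sqrt(1 - 64*y^2)/28 - 16*cos(y/4)


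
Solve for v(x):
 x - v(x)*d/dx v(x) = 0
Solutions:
 v(x) = -sqrt(C1 + x^2)
 v(x) = sqrt(C1 + x^2)


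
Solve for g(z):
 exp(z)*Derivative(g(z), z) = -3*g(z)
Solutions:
 g(z) = C1*exp(3*exp(-z))


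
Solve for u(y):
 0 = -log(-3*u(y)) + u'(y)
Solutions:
 -Integral(1/(log(-_y) + log(3)), (_y, u(y))) = C1 - y


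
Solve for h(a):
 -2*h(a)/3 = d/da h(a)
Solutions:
 h(a) = C1*exp(-2*a/3)


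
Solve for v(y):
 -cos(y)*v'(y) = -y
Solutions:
 v(y) = C1 + Integral(y/cos(y), y)


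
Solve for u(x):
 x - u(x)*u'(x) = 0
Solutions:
 u(x) = -sqrt(C1 + x^2)
 u(x) = sqrt(C1 + x^2)


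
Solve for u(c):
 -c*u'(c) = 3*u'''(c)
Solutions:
 u(c) = C1 + Integral(C2*airyai(-3^(2/3)*c/3) + C3*airybi(-3^(2/3)*c/3), c)


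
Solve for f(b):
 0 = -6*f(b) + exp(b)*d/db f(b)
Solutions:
 f(b) = C1*exp(-6*exp(-b))


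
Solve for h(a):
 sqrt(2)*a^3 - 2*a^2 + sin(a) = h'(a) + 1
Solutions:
 h(a) = C1 + sqrt(2)*a^4/4 - 2*a^3/3 - a - cos(a)


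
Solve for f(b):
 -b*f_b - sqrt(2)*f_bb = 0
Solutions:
 f(b) = C1 + C2*erf(2^(1/4)*b/2)


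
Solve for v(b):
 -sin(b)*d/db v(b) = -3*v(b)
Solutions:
 v(b) = C1*(cos(b) - 1)^(3/2)/(cos(b) + 1)^(3/2)


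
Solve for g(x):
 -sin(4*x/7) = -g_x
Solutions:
 g(x) = C1 - 7*cos(4*x/7)/4


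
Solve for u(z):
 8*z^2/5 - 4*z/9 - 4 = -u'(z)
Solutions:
 u(z) = C1 - 8*z^3/15 + 2*z^2/9 + 4*z


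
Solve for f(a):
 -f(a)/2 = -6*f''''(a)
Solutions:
 f(a) = C1*exp(-sqrt(2)*3^(3/4)*a/6) + C2*exp(sqrt(2)*3^(3/4)*a/6) + C3*sin(sqrt(2)*3^(3/4)*a/6) + C4*cos(sqrt(2)*3^(3/4)*a/6)


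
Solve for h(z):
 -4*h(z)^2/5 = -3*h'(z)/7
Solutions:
 h(z) = -15/(C1 + 28*z)


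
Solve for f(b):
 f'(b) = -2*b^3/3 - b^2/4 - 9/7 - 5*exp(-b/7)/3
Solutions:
 f(b) = C1 - b^4/6 - b^3/12 - 9*b/7 + 35*exp(-b/7)/3


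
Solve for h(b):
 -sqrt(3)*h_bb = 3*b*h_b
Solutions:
 h(b) = C1 + C2*erf(sqrt(2)*3^(1/4)*b/2)


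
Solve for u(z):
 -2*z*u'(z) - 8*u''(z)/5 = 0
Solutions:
 u(z) = C1 + C2*erf(sqrt(10)*z/4)


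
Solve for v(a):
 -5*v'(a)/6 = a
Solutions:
 v(a) = C1 - 3*a^2/5


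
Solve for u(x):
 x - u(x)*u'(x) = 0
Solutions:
 u(x) = -sqrt(C1 + x^2)
 u(x) = sqrt(C1 + x^2)


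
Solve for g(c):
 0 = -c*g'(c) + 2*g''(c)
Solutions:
 g(c) = C1 + C2*erfi(c/2)


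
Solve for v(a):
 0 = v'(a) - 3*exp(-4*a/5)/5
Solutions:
 v(a) = C1 - 3*exp(-4*a/5)/4


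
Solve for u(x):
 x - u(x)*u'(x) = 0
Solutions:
 u(x) = -sqrt(C1 + x^2)
 u(x) = sqrt(C1 + x^2)


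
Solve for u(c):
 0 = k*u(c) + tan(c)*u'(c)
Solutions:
 u(c) = C1*exp(-k*log(sin(c)))


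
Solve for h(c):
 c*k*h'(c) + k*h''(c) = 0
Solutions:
 h(c) = C1 + C2*erf(sqrt(2)*c/2)


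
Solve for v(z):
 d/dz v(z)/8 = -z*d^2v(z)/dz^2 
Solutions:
 v(z) = C1 + C2*z^(7/8)


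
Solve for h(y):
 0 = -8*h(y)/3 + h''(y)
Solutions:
 h(y) = C1*exp(-2*sqrt(6)*y/3) + C2*exp(2*sqrt(6)*y/3)


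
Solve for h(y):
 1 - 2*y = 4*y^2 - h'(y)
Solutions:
 h(y) = C1 + 4*y^3/3 + y^2 - y


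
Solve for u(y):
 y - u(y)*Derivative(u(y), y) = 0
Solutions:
 u(y) = -sqrt(C1 + y^2)
 u(y) = sqrt(C1 + y^2)


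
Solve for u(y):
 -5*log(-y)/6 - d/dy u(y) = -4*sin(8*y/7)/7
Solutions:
 u(y) = C1 - 5*y*log(-y)/6 + 5*y/6 - cos(8*y/7)/2


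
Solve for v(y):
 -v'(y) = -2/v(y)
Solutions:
 v(y) = -sqrt(C1 + 4*y)
 v(y) = sqrt(C1 + 4*y)


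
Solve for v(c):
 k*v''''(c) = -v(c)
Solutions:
 v(c) = C1*exp(-c*(-1/k)^(1/4)) + C2*exp(c*(-1/k)^(1/4)) + C3*exp(-I*c*(-1/k)^(1/4)) + C4*exp(I*c*(-1/k)^(1/4))


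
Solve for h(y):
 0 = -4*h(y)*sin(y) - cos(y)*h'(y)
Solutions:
 h(y) = C1*cos(y)^4


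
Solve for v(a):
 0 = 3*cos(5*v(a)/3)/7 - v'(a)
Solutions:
 -3*a/7 - 3*log(sin(5*v(a)/3) - 1)/10 + 3*log(sin(5*v(a)/3) + 1)/10 = C1


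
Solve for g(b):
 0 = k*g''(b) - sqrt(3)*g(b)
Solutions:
 g(b) = C1*exp(-3^(1/4)*b*sqrt(1/k)) + C2*exp(3^(1/4)*b*sqrt(1/k))


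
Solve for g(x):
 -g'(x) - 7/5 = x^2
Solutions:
 g(x) = C1 - x^3/3 - 7*x/5


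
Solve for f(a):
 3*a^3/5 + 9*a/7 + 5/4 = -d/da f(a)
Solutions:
 f(a) = C1 - 3*a^4/20 - 9*a^2/14 - 5*a/4


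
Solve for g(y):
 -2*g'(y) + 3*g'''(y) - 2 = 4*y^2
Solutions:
 g(y) = C1 + C2*exp(-sqrt(6)*y/3) + C3*exp(sqrt(6)*y/3) - 2*y^3/3 - 7*y


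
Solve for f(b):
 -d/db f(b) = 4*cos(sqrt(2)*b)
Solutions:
 f(b) = C1 - 2*sqrt(2)*sin(sqrt(2)*b)


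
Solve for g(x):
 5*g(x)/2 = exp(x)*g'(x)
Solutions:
 g(x) = C1*exp(-5*exp(-x)/2)


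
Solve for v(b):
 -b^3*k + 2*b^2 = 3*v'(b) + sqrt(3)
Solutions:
 v(b) = C1 - b^4*k/12 + 2*b^3/9 - sqrt(3)*b/3


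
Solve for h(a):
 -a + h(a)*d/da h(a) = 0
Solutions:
 h(a) = -sqrt(C1 + a^2)
 h(a) = sqrt(C1 + a^2)


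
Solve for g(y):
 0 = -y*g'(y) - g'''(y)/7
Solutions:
 g(y) = C1 + Integral(C2*airyai(-7^(1/3)*y) + C3*airybi(-7^(1/3)*y), y)


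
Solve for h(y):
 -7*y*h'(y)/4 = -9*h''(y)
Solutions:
 h(y) = C1 + C2*erfi(sqrt(14)*y/12)


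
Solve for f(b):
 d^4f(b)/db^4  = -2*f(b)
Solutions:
 f(b) = (C1*sin(2^(3/4)*b/2) + C2*cos(2^(3/4)*b/2))*exp(-2^(3/4)*b/2) + (C3*sin(2^(3/4)*b/2) + C4*cos(2^(3/4)*b/2))*exp(2^(3/4)*b/2)


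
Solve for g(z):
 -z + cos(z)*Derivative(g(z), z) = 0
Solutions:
 g(z) = C1 + Integral(z/cos(z), z)


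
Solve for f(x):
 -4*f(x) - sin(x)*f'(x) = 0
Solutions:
 f(x) = C1*(cos(x)^2 + 2*cos(x) + 1)/(cos(x)^2 - 2*cos(x) + 1)


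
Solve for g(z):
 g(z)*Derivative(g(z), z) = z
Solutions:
 g(z) = -sqrt(C1 + z^2)
 g(z) = sqrt(C1 + z^2)


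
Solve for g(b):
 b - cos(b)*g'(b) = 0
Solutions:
 g(b) = C1 + Integral(b/cos(b), b)


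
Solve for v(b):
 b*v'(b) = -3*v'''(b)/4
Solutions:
 v(b) = C1 + Integral(C2*airyai(-6^(2/3)*b/3) + C3*airybi(-6^(2/3)*b/3), b)


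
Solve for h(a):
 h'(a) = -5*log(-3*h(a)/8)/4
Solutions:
 4*Integral(1/(log(-_y) - 3*log(2) + log(3)), (_y, h(a)))/5 = C1 - a


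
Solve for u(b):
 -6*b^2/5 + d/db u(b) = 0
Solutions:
 u(b) = C1 + 2*b^3/5


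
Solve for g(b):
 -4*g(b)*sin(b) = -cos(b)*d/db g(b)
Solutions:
 g(b) = C1/cos(b)^4


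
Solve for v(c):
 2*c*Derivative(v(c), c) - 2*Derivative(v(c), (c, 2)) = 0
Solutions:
 v(c) = C1 + C2*erfi(sqrt(2)*c/2)


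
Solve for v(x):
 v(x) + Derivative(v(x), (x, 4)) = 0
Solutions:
 v(x) = (C1*sin(sqrt(2)*x/2) + C2*cos(sqrt(2)*x/2))*exp(-sqrt(2)*x/2) + (C3*sin(sqrt(2)*x/2) + C4*cos(sqrt(2)*x/2))*exp(sqrt(2)*x/2)


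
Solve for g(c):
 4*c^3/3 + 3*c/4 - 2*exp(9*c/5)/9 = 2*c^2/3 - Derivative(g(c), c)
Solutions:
 g(c) = C1 - c^4/3 + 2*c^3/9 - 3*c^2/8 + 10*exp(9*c/5)/81


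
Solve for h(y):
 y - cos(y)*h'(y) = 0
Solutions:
 h(y) = C1 + Integral(y/cos(y), y)


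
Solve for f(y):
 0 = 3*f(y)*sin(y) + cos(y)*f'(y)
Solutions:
 f(y) = C1*cos(y)^3


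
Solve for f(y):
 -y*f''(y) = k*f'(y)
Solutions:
 f(y) = C1 + y^(1 - re(k))*(C2*sin(log(y)*Abs(im(k))) + C3*cos(log(y)*im(k)))


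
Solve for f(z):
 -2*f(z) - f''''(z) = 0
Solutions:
 f(z) = (C1*sin(2^(3/4)*z/2) + C2*cos(2^(3/4)*z/2))*exp(-2^(3/4)*z/2) + (C3*sin(2^(3/4)*z/2) + C4*cos(2^(3/4)*z/2))*exp(2^(3/4)*z/2)


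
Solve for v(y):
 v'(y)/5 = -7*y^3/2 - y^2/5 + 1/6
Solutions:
 v(y) = C1 - 35*y^4/8 - y^3/3 + 5*y/6


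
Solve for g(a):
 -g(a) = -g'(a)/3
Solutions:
 g(a) = C1*exp(3*a)


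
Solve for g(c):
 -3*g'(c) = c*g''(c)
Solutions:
 g(c) = C1 + C2/c^2


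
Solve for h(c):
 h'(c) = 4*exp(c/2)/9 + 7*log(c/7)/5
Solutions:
 h(c) = C1 + 7*c*log(c)/5 + 7*c*(-log(7) - 1)/5 + 8*exp(c/2)/9


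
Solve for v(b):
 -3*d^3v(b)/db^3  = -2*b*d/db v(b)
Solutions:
 v(b) = C1 + Integral(C2*airyai(2^(1/3)*3^(2/3)*b/3) + C3*airybi(2^(1/3)*3^(2/3)*b/3), b)


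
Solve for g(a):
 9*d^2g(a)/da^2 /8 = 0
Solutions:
 g(a) = C1 + C2*a


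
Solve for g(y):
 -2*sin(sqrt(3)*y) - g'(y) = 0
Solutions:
 g(y) = C1 + 2*sqrt(3)*cos(sqrt(3)*y)/3


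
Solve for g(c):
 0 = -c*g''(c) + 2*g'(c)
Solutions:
 g(c) = C1 + C2*c^3


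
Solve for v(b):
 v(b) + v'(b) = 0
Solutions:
 v(b) = C1*exp(-b)


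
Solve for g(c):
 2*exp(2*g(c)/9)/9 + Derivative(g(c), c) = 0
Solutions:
 g(c) = 9*log(-sqrt(-1/(C1 - 2*c))) - 9*log(2)/2 + 18*log(3)
 g(c) = 9*log(-1/(C1 - 2*c))/2 - 9*log(2)/2 + 18*log(3)


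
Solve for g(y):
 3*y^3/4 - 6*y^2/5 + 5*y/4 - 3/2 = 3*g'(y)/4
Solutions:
 g(y) = C1 + y^4/4 - 8*y^3/15 + 5*y^2/6 - 2*y


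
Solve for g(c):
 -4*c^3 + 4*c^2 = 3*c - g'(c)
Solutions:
 g(c) = C1 + c^4 - 4*c^3/3 + 3*c^2/2


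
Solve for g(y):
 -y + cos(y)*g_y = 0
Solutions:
 g(y) = C1 + Integral(y/cos(y), y)


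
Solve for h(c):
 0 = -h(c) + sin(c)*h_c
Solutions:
 h(c) = C1*sqrt(cos(c) - 1)/sqrt(cos(c) + 1)


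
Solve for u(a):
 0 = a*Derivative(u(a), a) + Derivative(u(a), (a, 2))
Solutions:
 u(a) = C1 + C2*erf(sqrt(2)*a/2)


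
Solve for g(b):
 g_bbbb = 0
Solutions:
 g(b) = C1 + C2*b + C3*b^2 + C4*b^3


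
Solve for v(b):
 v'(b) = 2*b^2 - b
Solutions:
 v(b) = C1 + 2*b^3/3 - b^2/2


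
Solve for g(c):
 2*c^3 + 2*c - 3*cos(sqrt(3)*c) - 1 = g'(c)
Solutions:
 g(c) = C1 + c^4/2 + c^2 - c - sqrt(3)*sin(sqrt(3)*c)


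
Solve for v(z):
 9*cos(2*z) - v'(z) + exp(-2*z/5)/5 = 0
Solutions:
 v(z) = C1 + 9*sin(2*z)/2 - exp(-2*z/5)/2


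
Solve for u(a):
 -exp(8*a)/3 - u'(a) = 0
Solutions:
 u(a) = C1 - exp(8*a)/24


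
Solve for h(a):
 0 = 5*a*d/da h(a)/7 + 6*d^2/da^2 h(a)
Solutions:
 h(a) = C1 + C2*erf(sqrt(105)*a/42)


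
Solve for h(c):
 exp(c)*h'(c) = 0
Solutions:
 h(c) = C1


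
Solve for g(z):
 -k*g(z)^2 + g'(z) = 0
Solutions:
 g(z) = -1/(C1 + k*z)


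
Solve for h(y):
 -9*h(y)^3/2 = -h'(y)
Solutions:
 h(y) = -sqrt(-1/(C1 + 9*y))
 h(y) = sqrt(-1/(C1 + 9*y))


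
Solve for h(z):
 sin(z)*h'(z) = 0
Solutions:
 h(z) = C1


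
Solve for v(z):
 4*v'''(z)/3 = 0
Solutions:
 v(z) = C1 + C2*z + C3*z^2


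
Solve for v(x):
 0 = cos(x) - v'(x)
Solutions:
 v(x) = C1 + sin(x)


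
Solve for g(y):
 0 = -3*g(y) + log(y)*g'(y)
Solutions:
 g(y) = C1*exp(3*li(y))


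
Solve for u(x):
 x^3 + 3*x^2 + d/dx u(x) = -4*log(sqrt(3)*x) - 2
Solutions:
 u(x) = C1 - x^4/4 - x^3 - 4*x*log(x) - x*log(9) + 2*x


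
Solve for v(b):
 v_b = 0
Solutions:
 v(b) = C1


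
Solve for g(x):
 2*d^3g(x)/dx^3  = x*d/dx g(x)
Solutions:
 g(x) = C1 + Integral(C2*airyai(2^(2/3)*x/2) + C3*airybi(2^(2/3)*x/2), x)


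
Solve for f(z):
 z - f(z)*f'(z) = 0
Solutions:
 f(z) = -sqrt(C1 + z^2)
 f(z) = sqrt(C1 + z^2)


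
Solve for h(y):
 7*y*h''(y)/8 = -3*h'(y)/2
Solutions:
 h(y) = C1 + C2/y^(5/7)


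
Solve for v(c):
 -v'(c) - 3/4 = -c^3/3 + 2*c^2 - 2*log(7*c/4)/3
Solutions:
 v(c) = C1 + c^4/12 - 2*c^3/3 + 2*c*log(c)/3 - 17*c/12 - 2*c*log(2) + 2*c*log(14)/3


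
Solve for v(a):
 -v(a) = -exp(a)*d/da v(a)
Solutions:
 v(a) = C1*exp(-exp(-a))


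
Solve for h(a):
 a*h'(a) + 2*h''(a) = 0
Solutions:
 h(a) = C1 + C2*erf(a/2)


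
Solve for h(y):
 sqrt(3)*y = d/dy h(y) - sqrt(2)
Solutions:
 h(y) = C1 + sqrt(3)*y^2/2 + sqrt(2)*y


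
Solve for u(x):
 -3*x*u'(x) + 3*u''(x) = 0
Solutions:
 u(x) = C1 + C2*erfi(sqrt(2)*x/2)


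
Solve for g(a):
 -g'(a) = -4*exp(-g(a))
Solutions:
 g(a) = log(C1 + 4*a)


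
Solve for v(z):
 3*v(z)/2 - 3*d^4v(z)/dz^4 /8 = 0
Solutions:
 v(z) = C1*exp(-sqrt(2)*z) + C2*exp(sqrt(2)*z) + C3*sin(sqrt(2)*z) + C4*cos(sqrt(2)*z)


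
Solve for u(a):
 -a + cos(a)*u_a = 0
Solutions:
 u(a) = C1 + Integral(a/cos(a), a)


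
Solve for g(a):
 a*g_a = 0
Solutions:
 g(a) = C1


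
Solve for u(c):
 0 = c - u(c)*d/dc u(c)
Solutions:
 u(c) = -sqrt(C1 + c^2)
 u(c) = sqrt(C1 + c^2)


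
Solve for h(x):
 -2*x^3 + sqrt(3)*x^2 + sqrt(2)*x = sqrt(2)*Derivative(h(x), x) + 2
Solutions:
 h(x) = C1 - sqrt(2)*x^4/4 + sqrt(6)*x^3/6 + x^2/2 - sqrt(2)*x


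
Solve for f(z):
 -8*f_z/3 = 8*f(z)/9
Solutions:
 f(z) = C1*exp(-z/3)


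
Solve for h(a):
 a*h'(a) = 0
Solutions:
 h(a) = C1


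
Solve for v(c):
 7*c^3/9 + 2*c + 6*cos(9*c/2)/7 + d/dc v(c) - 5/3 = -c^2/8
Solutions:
 v(c) = C1 - 7*c^4/36 - c^3/24 - c^2 + 5*c/3 - 4*sin(9*c/2)/21


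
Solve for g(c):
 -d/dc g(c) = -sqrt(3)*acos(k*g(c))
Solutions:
 Integral(1/acos(_y*k), (_y, g(c))) = C1 + sqrt(3)*c


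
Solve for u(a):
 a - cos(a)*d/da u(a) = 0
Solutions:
 u(a) = C1 + Integral(a/cos(a), a)


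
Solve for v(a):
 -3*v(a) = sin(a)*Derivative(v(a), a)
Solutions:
 v(a) = C1*(cos(a) + 1)^(3/2)/(cos(a) - 1)^(3/2)


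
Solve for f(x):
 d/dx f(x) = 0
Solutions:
 f(x) = C1


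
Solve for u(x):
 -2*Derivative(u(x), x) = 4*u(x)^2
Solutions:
 u(x) = 1/(C1 + 2*x)


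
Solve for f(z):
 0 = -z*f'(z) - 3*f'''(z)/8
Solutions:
 f(z) = C1 + Integral(C2*airyai(-2*3^(2/3)*z/3) + C3*airybi(-2*3^(2/3)*z/3), z)


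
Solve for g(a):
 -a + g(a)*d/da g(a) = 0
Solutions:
 g(a) = -sqrt(C1 + a^2)
 g(a) = sqrt(C1 + a^2)


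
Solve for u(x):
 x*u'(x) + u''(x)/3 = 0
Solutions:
 u(x) = C1 + C2*erf(sqrt(6)*x/2)


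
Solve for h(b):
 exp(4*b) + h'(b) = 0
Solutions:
 h(b) = C1 - exp(4*b)/4


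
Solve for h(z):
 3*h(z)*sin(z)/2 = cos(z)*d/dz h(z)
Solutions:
 h(z) = C1/cos(z)^(3/2)


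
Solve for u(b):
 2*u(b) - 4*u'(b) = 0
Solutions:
 u(b) = C1*exp(b/2)


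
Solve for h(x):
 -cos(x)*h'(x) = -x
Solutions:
 h(x) = C1 + Integral(x/cos(x), x)


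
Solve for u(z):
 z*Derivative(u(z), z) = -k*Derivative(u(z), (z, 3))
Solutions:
 u(z) = C1 + Integral(C2*airyai(z*(-1/k)^(1/3)) + C3*airybi(z*(-1/k)^(1/3)), z)


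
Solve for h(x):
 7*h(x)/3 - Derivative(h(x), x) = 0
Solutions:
 h(x) = C1*exp(7*x/3)


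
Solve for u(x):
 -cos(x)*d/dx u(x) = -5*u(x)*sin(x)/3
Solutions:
 u(x) = C1/cos(x)^(5/3)


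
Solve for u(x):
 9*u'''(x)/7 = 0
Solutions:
 u(x) = C1 + C2*x + C3*x^2


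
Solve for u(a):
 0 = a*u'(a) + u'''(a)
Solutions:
 u(a) = C1 + Integral(C2*airyai(-a) + C3*airybi(-a), a)


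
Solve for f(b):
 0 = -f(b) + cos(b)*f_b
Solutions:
 f(b) = C1*sqrt(sin(b) + 1)/sqrt(sin(b) - 1)


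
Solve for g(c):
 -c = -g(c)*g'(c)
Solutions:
 g(c) = -sqrt(C1 + c^2)
 g(c) = sqrt(C1 + c^2)


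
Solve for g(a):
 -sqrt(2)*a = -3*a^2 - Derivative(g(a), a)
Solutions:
 g(a) = C1 - a^3 + sqrt(2)*a^2/2


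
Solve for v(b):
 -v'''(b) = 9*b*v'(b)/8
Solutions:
 v(b) = C1 + Integral(C2*airyai(-3^(2/3)*b/2) + C3*airybi(-3^(2/3)*b/2), b)


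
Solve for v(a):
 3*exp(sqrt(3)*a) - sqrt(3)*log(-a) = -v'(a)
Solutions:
 v(a) = C1 + sqrt(3)*a*log(-a) - sqrt(3)*a - sqrt(3)*exp(sqrt(3)*a)


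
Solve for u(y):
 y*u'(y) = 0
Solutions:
 u(y) = C1


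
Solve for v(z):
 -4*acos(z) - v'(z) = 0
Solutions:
 v(z) = C1 - 4*z*acos(z) + 4*sqrt(1 - z^2)


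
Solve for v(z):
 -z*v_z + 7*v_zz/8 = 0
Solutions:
 v(z) = C1 + C2*erfi(2*sqrt(7)*z/7)


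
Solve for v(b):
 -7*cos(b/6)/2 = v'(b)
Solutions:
 v(b) = C1 - 21*sin(b/6)


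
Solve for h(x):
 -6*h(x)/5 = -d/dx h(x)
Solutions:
 h(x) = C1*exp(6*x/5)


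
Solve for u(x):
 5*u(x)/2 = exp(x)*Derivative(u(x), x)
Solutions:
 u(x) = C1*exp(-5*exp(-x)/2)


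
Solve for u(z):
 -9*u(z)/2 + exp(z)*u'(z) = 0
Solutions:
 u(z) = C1*exp(-9*exp(-z)/2)


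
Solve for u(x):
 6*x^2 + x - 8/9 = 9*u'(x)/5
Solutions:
 u(x) = C1 + 10*x^3/9 + 5*x^2/18 - 40*x/81


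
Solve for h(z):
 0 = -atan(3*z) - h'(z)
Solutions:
 h(z) = C1 - z*atan(3*z) + log(9*z^2 + 1)/6


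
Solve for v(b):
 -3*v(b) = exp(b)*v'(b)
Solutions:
 v(b) = C1*exp(3*exp(-b))


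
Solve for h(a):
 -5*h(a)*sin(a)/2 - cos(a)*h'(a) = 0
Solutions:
 h(a) = C1*cos(a)^(5/2)


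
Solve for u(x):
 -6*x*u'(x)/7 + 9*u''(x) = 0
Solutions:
 u(x) = C1 + C2*erfi(sqrt(21)*x/21)


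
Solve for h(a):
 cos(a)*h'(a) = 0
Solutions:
 h(a) = C1


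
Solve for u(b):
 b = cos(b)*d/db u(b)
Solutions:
 u(b) = C1 + Integral(b/cos(b), b)


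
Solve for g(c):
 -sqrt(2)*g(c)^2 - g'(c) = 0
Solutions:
 g(c) = 1/(C1 + sqrt(2)*c)


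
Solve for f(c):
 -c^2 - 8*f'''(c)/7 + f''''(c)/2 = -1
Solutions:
 f(c) = C1 + C2*c + C3*c^2 + C4*exp(16*c/7) - 7*c^5/480 - 49*c^4/1536 + 553*c^3/6144


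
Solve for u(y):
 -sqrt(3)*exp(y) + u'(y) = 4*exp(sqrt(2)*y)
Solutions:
 u(y) = C1 + sqrt(3)*exp(y) + 2*sqrt(2)*exp(sqrt(2)*y)


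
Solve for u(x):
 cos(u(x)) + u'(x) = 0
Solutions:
 u(x) = pi - asin((C1 + exp(2*x))/(C1 - exp(2*x)))
 u(x) = asin((C1 + exp(2*x))/(C1 - exp(2*x)))


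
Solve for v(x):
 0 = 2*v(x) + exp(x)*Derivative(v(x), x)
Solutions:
 v(x) = C1*exp(2*exp(-x))


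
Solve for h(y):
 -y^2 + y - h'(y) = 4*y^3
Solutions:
 h(y) = C1 - y^4 - y^3/3 + y^2/2


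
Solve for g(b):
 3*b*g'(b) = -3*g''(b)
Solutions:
 g(b) = C1 + C2*erf(sqrt(2)*b/2)


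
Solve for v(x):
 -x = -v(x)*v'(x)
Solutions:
 v(x) = -sqrt(C1 + x^2)
 v(x) = sqrt(C1 + x^2)


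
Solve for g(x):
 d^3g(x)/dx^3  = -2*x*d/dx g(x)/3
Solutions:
 g(x) = C1 + Integral(C2*airyai(-2^(1/3)*3^(2/3)*x/3) + C3*airybi(-2^(1/3)*3^(2/3)*x/3), x)


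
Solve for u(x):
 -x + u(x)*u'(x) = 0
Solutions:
 u(x) = -sqrt(C1 + x^2)
 u(x) = sqrt(C1 + x^2)


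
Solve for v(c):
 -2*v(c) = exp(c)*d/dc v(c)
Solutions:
 v(c) = C1*exp(2*exp(-c))


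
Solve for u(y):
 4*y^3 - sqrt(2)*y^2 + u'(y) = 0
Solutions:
 u(y) = C1 - y^4 + sqrt(2)*y^3/3


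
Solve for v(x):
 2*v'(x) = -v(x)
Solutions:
 v(x) = C1*exp(-x/2)


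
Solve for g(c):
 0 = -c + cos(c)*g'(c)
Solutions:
 g(c) = C1 + Integral(c/cos(c), c)


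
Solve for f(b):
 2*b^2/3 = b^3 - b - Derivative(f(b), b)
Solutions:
 f(b) = C1 + b^4/4 - 2*b^3/9 - b^2/2


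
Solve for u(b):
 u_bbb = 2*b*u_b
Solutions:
 u(b) = C1 + Integral(C2*airyai(2^(1/3)*b) + C3*airybi(2^(1/3)*b), b)


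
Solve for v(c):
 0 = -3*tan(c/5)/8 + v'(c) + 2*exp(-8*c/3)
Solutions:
 v(c) = C1 + 15*log(tan(c/5)^2 + 1)/16 + 3*exp(-8*c/3)/4


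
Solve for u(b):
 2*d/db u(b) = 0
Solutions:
 u(b) = C1


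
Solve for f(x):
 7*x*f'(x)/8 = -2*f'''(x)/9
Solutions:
 f(x) = C1 + Integral(C2*airyai(-2^(2/3)*63^(1/3)*x/4) + C3*airybi(-2^(2/3)*63^(1/3)*x/4), x)


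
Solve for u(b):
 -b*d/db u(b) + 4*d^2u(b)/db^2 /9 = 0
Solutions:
 u(b) = C1 + C2*erfi(3*sqrt(2)*b/4)


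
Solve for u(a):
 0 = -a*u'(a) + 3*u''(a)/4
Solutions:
 u(a) = C1 + C2*erfi(sqrt(6)*a/3)


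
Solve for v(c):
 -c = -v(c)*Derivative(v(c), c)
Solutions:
 v(c) = -sqrt(C1 + c^2)
 v(c) = sqrt(C1 + c^2)


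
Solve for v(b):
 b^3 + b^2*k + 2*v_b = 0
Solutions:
 v(b) = C1 - b^4/8 - b^3*k/6


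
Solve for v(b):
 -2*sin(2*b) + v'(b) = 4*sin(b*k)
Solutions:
 v(b) = C1 - cos(2*b) - 4*cos(b*k)/k


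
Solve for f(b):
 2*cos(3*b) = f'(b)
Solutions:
 f(b) = C1 + 2*sin(3*b)/3


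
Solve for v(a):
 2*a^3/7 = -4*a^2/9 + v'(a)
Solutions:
 v(a) = C1 + a^4/14 + 4*a^3/27


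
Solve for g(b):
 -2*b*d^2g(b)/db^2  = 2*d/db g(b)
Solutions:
 g(b) = C1 + C2*log(b)


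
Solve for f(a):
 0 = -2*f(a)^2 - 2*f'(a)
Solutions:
 f(a) = 1/(C1 + a)


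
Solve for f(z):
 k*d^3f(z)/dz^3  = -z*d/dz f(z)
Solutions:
 f(z) = C1 + Integral(C2*airyai(z*(-1/k)^(1/3)) + C3*airybi(z*(-1/k)^(1/3)), z)


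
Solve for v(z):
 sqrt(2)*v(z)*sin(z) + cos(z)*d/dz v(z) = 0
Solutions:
 v(z) = C1*cos(z)^(sqrt(2))


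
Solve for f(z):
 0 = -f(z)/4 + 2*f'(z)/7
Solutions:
 f(z) = C1*exp(7*z/8)


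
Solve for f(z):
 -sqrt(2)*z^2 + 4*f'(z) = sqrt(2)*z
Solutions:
 f(z) = C1 + sqrt(2)*z^3/12 + sqrt(2)*z^2/8


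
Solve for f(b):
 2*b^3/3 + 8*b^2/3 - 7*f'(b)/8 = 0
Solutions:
 f(b) = C1 + 4*b^4/21 + 64*b^3/63


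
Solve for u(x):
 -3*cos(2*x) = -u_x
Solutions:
 u(x) = C1 + 3*sin(2*x)/2


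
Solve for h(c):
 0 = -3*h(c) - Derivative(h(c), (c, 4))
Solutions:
 h(c) = (C1*sin(sqrt(2)*3^(1/4)*c/2) + C2*cos(sqrt(2)*3^(1/4)*c/2))*exp(-sqrt(2)*3^(1/4)*c/2) + (C3*sin(sqrt(2)*3^(1/4)*c/2) + C4*cos(sqrt(2)*3^(1/4)*c/2))*exp(sqrt(2)*3^(1/4)*c/2)


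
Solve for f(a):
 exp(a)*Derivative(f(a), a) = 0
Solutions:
 f(a) = C1


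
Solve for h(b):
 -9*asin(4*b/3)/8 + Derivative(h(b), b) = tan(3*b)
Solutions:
 h(b) = C1 + 9*b*asin(4*b/3)/8 + 9*sqrt(9 - 16*b^2)/32 - log(cos(3*b))/3


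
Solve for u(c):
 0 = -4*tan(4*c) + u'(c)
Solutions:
 u(c) = C1 - log(cos(4*c))


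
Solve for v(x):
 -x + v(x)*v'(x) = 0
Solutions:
 v(x) = -sqrt(C1 + x^2)
 v(x) = sqrt(C1 + x^2)


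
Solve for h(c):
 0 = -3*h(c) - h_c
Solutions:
 h(c) = C1*exp(-3*c)


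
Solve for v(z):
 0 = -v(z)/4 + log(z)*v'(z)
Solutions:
 v(z) = C1*exp(li(z)/4)


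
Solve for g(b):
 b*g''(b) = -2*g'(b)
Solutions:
 g(b) = C1 + C2/b


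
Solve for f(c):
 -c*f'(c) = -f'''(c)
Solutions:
 f(c) = C1 + Integral(C2*airyai(c) + C3*airybi(c), c)


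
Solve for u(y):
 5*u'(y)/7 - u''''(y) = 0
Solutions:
 u(y) = C1 + C4*exp(5^(1/3)*7^(2/3)*y/7) + (C2*sin(sqrt(3)*5^(1/3)*7^(2/3)*y/14) + C3*cos(sqrt(3)*5^(1/3)*7^(2/3)*y/14))*exp(-5^(1/3)*7^(2/3)*y/14)


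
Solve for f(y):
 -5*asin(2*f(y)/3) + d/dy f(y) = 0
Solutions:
 Integral(1/asin(2*_y/3), (_y, f(y))) = C1 + 5*y


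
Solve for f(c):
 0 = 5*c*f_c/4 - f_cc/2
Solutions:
 f(c) = C1 + C2*erfi(sqrt(5)*c/2)


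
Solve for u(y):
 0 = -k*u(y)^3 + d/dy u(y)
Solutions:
 u(y) = -sqrt(2)*sqrt(-1/(C1 + k*y))/2
 u(y) = sqrt(2)*sqrt(-1/(C1 + k*y))/2


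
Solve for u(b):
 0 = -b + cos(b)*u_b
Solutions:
 u(b) = C1 + Integral(b/cos(b), b)


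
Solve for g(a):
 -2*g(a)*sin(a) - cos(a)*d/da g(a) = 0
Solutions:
 g(a) = C1*cos(a)^2


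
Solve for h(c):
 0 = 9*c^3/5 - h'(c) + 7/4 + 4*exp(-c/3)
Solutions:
 h(c) = C1 + 9*c^4/20 + 7*c/4 - 12*exp(-c/3)


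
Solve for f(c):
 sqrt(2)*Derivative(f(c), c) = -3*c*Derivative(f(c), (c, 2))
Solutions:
 f(c) = C1 + C2*c^(1 - sqrt(2)/3)


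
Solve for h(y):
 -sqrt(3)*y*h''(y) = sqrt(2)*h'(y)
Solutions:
 h(y) = C1 + C2*y^(1 - sqrt(6)/3)


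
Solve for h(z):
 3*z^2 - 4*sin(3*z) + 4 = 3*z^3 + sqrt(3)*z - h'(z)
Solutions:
 h(z) = C1 + 3*z^4/4 - z^3 + sqrt(3)*z^2/2 - 4*z - 4*cos(3*z)/3


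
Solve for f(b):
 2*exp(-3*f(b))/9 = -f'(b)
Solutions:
 f(b) = log(C1 - 2*b/3)/3
 f(b) = log((-1 - sqrt(3)*I)*(C1 - 2*b/3)^(1/3)/2)
 f(b) = log((-1 + sqrt(3)*I)*(C1 - 2*b/3)^(1/3)/2)


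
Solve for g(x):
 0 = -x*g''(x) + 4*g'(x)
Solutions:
 g(x) = C1 + C2*x^5


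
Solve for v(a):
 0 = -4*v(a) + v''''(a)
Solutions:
 v(a) = C1*exp(-sqrt(2)*a) + C2*exp(sqrt(2)*a) + C3*sin(sqrt(2)*a) + C4*cos(sqrt(2)*a)


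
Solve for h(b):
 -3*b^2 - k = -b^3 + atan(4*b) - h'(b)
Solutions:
 h(b) = C1 - b^4/4 + b^3 + b*k + b*atan(4*b) - log(16*b^2 + 1)/8


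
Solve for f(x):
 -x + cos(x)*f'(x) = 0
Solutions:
 f(x) = C1 + Integral(x/cos(x), x)


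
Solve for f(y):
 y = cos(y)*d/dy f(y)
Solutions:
 f(y) = C1 + Integral(y/cos(y), y)


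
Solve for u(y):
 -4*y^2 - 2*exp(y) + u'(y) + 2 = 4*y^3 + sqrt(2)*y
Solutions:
 u(y) = C1 + y^4 + 4*y^3/3 + sqrt(2)*y^2/2 - 2*y + 2*exp(y)


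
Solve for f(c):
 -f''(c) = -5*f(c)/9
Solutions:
 f(c) = C1*exp(-sqrt(5)*c/3) + C2*exp(sqrt(5)*c/3)


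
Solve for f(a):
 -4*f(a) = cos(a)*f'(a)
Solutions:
 f(a) = C1*(sin(a)^2 - 2*sin(a) + 1)/(sin(a)^2 + 2*sin(a) + 1)


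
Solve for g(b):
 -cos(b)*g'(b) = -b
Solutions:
 g(b) = C1 + Integral(b/cos(b), b)


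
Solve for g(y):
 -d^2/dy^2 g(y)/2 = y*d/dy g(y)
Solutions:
 g(y) = C1 + C2*erf(y)


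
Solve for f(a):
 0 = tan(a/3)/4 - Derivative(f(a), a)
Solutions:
 f(a) = C1 - 3*log(cos(a/3))/4


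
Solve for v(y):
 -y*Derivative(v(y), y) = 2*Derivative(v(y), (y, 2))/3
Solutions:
 v(y) = C1 + C2*erf(sqrt(3)*y/2)


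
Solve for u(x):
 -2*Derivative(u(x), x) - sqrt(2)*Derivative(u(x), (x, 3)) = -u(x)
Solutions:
 u(x) = C1*exp(-x*(-4*2^(1/6)*3^(2/3)/(9*sqrt(2) + sqrt(6)*sqrt(16*sqrt(2) + 27))^(1/3) + 6^(1/3)*(9*sqrt(2) + sqrt(6)*sqrt(16*sqrt(2) + 27))^(1/3))/12)*sin(x*(6^(1/6)/(9*sqrt(2) + sqrt(6)*sqrt(16*sqrt(2) + 27))^(1/3) + 2^(1/3)*3^(5/6)*(9*sqrt(2) + sqrt(6)*sqrt(16*sqrt(2) + 27))^(1/3)/12)) + C2*exp(-x*(-4*2^(1/6)*3^(2/3)/(9*sqrt(2) + sqrt(6)*sqrt(16*sqrt(2) + 27))^(1/3) + 6^(1/3)*(9*sqrt(2) + sqrt(6)*sqrt(16*sqrt(2) + 27))^(1/3))/12)*cos(x*(6^(1/6)/(9*sqrt(2) + sqrt(6)*sqrt(16*sqrt(2) + 27))^(1/3) + 2^(1/3)*3^(5/6)*(9*sqrt(2) + sqrt(6)*sqrt(16*sqrt(2) + 27))^(1/3)/12)) + C3*exp(x*(-4*2^(1/6)*3^(2/3)/(9*sqrt(2) + sqrt(6)*sqrt(16*sqrt(2) + 27))^(1/3) + 6^(1/3)*(9*sqrt(2) + sqrt(6)*sqrt(16*sqrt(2) + 27))^(1/3))/6)


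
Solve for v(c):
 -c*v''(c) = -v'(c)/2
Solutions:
 v(c) = C1 + C2*c^(3/2)


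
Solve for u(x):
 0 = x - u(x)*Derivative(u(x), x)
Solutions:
 u(x) = -sqrt(C1 + x^2)
 u(x) = sqrt(C1 + x^2)


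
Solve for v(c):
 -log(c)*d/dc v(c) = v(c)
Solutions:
 v(c) = C1*exp(-li(c))


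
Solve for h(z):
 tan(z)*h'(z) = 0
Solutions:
 h(z) = C1


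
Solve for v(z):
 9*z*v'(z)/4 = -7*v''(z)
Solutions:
 v(z) = C1 + C2*erf(3*sqrt(14)*z/28)


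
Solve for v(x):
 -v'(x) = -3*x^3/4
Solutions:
 v(x) = C1 + 3*x^4/16


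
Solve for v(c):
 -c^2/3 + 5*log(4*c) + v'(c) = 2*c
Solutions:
 v(c) = C1 + c^3/9 + c^2 - 5*c*log(c) - c*log(1024) + 5*c


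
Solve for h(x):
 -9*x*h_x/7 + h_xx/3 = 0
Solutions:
 h(x) = C1 + C2*erfi(3*sqrt(42)*x/14)


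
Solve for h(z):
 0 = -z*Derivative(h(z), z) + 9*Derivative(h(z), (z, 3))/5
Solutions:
 h(z) = C1 + Integral(C2*airyai(15^(1/3)*z/3) + C3*airybi(15^(1/3)*z/3), z)


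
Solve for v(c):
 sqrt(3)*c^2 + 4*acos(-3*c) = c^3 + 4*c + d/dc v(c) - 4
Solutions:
 v(c) = C1 - c^4/4 + sqrt(3)*c^3/3 - 2*c^2 + 4*c*acos(-3*c) + 4*c + 4*sqrt(1 - 9*c^2)/3


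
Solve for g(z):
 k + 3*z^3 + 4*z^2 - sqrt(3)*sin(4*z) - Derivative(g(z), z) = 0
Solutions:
 g(z) = C1 + k*z + 3*z^4/4 + 4*z^3/3 + sqrt(3)*cos(4*z)/4


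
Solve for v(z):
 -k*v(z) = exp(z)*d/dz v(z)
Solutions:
 v(z) = C1*exp(k*exp(-z))


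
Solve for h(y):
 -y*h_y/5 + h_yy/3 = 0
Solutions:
 h(y) = C1 + C2*erfi(sqrt(30)*y/10)


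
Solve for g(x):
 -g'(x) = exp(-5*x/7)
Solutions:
 g(x) = C1 + 7*exp(-5*x/7)/5


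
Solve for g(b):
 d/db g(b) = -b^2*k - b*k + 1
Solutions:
 g(b) = C1 - b^3*k/3 - b^2*k/2 + b


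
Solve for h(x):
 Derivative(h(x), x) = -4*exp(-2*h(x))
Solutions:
 h(x) = log(-sqrt(C1 - 8*x))
 h(x) = log(C1 - 8*x)/2


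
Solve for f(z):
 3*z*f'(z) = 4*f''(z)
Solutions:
 f(z) = C1 + C2*erfi(sqrt(6)*z/4)


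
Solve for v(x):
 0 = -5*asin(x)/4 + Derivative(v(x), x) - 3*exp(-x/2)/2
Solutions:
 v(x) = C1 + 5*x*asin(x)/4 + 5*sqrt(1 - x^2)/4 - 3*exp(-x/2)


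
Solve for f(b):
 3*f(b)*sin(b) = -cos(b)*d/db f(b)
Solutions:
 f(b) = C1*cos(b)^3


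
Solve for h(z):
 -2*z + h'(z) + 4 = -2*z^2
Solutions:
 h(z) = C1 - 2*z^3/3 + z^2 - 4*z


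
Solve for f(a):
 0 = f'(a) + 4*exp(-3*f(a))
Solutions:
 f(a) = log(C1 - 12*a)/3
 f(a) = log((-3^(1/3) - 3^(5/6)*I)*(C1 - 4*a)^(1/3)/2)
 f(a) = log((-3^(1/3) + 3^(5/6)*I)*(C1 - 4*a)^(1/3)/2)


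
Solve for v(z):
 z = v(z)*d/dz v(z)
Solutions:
 v(z) = -sqrt(C1 + z^2)
 v(z) = sqrt(C1 + z^2)
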